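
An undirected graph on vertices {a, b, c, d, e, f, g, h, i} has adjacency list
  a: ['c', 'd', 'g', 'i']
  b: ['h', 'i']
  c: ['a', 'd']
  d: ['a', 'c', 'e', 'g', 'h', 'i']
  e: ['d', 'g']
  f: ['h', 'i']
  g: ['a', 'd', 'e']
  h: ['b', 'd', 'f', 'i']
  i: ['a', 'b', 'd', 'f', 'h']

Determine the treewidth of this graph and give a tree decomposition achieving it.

Treewidth 2.
One such decomposition:
Bags: B1 = {b, h, i}  B2 = {d, h, i}  B3 = {a, d, i}  B4 = {a, c, d}  B5 = {f, h, i}  B6 = {a, d, g}  B7 = {d, e, g}
Tree: B1–B2, B2–B3, B3–B4, B1–B5, B4–B6, B6–B7

Each bag holds 3 vertices, so the decomposition has width 2, which upper-bounds the treewidth. On the other hand G contains the 3-clique {d, e, g}. A clique must lie in a single bag of any decomposition, so no decomposition can have width below 2. The upper and lower bounds meet at 2, so that is the treewidth.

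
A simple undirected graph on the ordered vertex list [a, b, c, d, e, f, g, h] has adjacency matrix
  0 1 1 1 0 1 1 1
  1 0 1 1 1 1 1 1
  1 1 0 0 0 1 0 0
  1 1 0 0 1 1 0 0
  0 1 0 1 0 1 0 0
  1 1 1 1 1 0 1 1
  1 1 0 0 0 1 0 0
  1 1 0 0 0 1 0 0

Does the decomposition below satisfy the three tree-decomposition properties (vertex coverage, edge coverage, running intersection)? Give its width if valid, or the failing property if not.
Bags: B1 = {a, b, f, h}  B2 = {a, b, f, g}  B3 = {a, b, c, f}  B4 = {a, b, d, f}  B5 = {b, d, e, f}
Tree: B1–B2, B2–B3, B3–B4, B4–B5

Yes; width 3.

Vertex coverage: the bags together contain {a, b, c, d, e, f, g, h}, the full vertex set. Edge coverage: each edge of G has both endpoints in at least one bag. Running intersection: for every vertex, the bags containing it form a connected subtree. All three properties hold, so this is a valid tree decomposition of width max|bag| − 1 = 3, and hence tw(G) ≤ 3.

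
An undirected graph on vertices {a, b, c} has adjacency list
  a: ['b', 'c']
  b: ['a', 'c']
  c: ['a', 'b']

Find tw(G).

2

A width-2 tree decomposition is:
Bags: B1 = {a, b, c}
Tree: (single bag)
With just one bag of size 3, the width is 3 − 1 = 2, so tw(G) ≤ 2. On the other hand G contains the 3-clique {a, b, c}. A clique must lie in a single bag of any decomposition, so no decomposition can have width below 2. The upper and lower bounds meet at 2, so that is the treewidth.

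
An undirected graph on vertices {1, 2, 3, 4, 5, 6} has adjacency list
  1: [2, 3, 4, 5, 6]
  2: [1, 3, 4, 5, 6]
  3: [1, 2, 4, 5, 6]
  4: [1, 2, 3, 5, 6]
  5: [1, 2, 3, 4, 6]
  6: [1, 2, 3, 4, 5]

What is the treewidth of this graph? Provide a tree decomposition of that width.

Treewidth 5.
One optimal decomposition is:
Bags: B1 = {1, 2, 3, 4, 5, 6}
Tree: (single bag)

With just one bag of size 6, the width is 6 − 1 = 5, so tw(G) ≤ 5. Conversely, {1, 2, 3, 4, 5, 6} is a clique of size 6, and the vertices of any clique must share a bag in every tree decomposition; so some bag has ≥ 6 vertices and tw(G) ≥ 5. The upper and lower bounds meet at 5, so that is the treewidth.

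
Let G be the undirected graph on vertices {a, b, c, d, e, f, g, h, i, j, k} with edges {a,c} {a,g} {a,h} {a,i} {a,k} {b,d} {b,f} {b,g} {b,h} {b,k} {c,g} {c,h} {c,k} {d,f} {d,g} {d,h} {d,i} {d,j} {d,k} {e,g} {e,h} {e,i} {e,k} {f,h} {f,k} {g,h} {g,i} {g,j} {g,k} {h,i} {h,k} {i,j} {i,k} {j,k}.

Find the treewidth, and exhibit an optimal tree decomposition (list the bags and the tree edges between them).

Treewidth 4.
One such decomposition:
Bags: B1 = {e, g, h, i, k}  B2 = {a, g, h, i, k}  B3 = {d, g, h, i, k}  B4 = {a, c, g, h, k}  B5 = {b, d, g, h, k}  B6 = {b, d, f, h, k}  B7 = {d, g, i, j, k}
Tree: B1–B2, B1–B3, B2–B4, B3–B5, B5–B6, B3–B7

The largest bag has 5 vertices, giving width 4; this decomposition certifies tw(G) ≤ 4. Conversely, {d, g, i, j, k} is a clique of size 5, and the vertices of any clique must share a bag in every tree decomposition; so some bag has ≥ 5 vertices and tw(G) ≥ 4. Therefore the treewidth is 4.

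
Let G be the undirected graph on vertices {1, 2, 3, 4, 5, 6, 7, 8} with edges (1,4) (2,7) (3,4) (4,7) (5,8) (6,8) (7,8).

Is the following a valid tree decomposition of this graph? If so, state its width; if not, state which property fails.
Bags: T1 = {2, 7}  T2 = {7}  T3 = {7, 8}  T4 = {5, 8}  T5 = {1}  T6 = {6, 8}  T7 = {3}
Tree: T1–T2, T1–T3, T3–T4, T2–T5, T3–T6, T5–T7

No — vertex 4 appears in no bag.

A tree decomposition must satisfy three properties: every vertex lies in some bag; for every edge, both endpoints lie together in some bag; and for every vertex, the bags containing it form a connected subtree. Here vertex 4 appears in no bag, so the decomposition is invalid.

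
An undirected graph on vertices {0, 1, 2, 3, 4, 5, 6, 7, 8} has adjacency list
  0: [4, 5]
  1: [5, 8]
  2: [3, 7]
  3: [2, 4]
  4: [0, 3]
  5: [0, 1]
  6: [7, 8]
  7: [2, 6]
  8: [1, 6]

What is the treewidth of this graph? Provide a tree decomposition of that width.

Each bag holds 3 vertices, so the decomposition has width 2, which upper-bounds the treewidth. Since 4–3–2–7–6–8–1–5–0–4 is a cycle in G, G is not acyclic. Forests are exactly the graphs of treewidth ≤ 1, so tw(G) ≥ 2. The upper and lower bounds meet at 2, so that is the treewidth.

Treewidth 2.
Bags: B1 = {2, 3, 4}  B2 = {2, 4, 7}  B3 = {4, 6, 7}  B4 = {4, 6, 8}  B5 = {1, 4, 8}  B6 = {1, 4, 5}  B7 = {0, 4, 5}
Tree: B1–B2, B2–B3, B3–B4, B4–B5, B5–B6, B6–B7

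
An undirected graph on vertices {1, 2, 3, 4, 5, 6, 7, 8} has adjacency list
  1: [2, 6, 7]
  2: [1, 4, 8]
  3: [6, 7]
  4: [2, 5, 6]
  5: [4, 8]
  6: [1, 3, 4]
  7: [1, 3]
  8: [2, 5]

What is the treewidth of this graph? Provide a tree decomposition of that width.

Treewidth 2.
One optimal decomposition is:
Bags: B1 = {3, 6, 7}  B2 = {1, 6, 7}  B3 = {1, 4, 6}  B4 = {1, 2, 4}  B5 = {2, 4, 5}  B6 = {2, 5, 8}
Tree: B1–B2, B2–B3, B3–B4, B4–B5, B5–B6

Each bag holds 3 vertices, so the decomposition has width 2, which upper-bounds the treewidth. Since 3–7–1–6–3 is a cycle in G, G is not acyclic. Forests are exactly the graphs of treewidth ≤ 1, so tw(G) ≥ 2. The upper and lower bounds meet at 2, so that is the treewidth.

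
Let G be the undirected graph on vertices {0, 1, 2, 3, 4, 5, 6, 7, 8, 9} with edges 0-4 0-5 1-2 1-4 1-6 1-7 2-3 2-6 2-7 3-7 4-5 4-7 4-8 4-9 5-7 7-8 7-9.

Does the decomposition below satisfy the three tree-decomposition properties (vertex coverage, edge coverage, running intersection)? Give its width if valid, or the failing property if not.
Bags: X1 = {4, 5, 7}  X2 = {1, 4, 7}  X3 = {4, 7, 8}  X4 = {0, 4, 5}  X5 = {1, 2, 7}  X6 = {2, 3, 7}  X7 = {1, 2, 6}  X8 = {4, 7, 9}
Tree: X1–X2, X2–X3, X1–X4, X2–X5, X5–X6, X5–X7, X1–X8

Yes; width 2.

Every vertex of G appears in some bag (union = {0, 1, 2, 3, 4, 5, 6, 7, 8, 9}); every edge is covered by a bag; and for each vertex v the set of bags containing v is connected in the bag tree. The decomposition is therefore valid. The largest bag has 3 vertices, so the width is 2.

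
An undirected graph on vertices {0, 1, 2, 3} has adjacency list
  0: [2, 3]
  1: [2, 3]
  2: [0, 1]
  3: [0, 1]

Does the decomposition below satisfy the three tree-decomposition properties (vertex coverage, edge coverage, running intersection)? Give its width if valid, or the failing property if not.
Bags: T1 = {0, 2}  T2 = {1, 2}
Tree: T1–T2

No — vertex 3 appears in no bag.

A tree decomposition must satisfy three properties: every vertex lies in some bag; for every edge, both endpoints lie together in some bag; and for every vertex, the bags containing it form a connected subtree. Here vertex 3 appears in no bag, so the decomposition is invalid.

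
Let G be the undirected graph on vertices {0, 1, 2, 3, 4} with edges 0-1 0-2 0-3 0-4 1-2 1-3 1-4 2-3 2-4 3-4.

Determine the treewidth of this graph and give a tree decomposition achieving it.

A single bag containing all 5 vertices is trivially a valid decomposition of width 4. Conversely, {0, 1, 2, 3, 4} is a clique of size 5, and the vertices of any clique must share a bag in every tree decomposition; so some bag has ≥ 5 vertices and tw(G) ≥ 4. Therefore the treewidth is 4.

Treewidth 4.
Bags: B1 = {0, 1, 2, 3, 4}
Tree: (single bag)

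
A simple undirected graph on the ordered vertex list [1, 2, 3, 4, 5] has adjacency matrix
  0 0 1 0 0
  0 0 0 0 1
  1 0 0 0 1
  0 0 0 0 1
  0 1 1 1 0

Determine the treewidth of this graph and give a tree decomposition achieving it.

Treewidth 1.
One such decomposition:
Bags: B1 = {3, 5}  B2 = {4, 5}  B3 = {2, 5}  B4 = {1, 3}
Tree: B1–B2, B2–B3, B1–B4

The largest bag has 2 vertices, giving width 1; this decomposition certifies tw(G) ≤ 1. Any graph with an edge has treewidth ≥ 1, and G has the edge 3–5. Combining the bounds, tw(G) = 1.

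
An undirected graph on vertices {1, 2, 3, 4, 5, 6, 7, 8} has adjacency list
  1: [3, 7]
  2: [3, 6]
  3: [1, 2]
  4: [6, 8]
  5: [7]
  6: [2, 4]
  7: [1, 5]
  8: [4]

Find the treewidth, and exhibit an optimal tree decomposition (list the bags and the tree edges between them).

Treewidth 1.
One optimal decomposition is:
Bags: B1 = {4, 8}  B2 = {4, 6}  B3 = {2, 6}  B4 = {2, 3}  B5 = {1, 3}  B6 = {1, 7}  B7 = {5, 7}
Tree: B1–B2, B2–B3, B3–B4, B4–B5, B5–B6, B6–B7

The largest bag has 2 vertices, giving width 1; this decomposition certifies tw(G) ≤ 1. Any graph with an edge has treewidth ≥ 1, and G has the edge 8–4. The upper and lower bounds meet at 1, so that is the treewidth.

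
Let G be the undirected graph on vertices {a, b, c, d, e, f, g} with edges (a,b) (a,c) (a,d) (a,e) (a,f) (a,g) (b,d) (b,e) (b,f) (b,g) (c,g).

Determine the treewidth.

A width-2 tree decomposition is:
Bags: B1 = {a, c, g}  B2 = {a, b, g}  B3 = {a, b, d}  B4 = {a, b, e}  B5 = {a, b, f}
Tree: B1–B2, B2–B3, B3–B4, B3–B5
Every bag has size at most 3, so the width is 3 − 1 = 2 and tw(G) ≤ 2. For the lower bound, the 3 vertices {a, c, g} are pairwise adjacent, and any tree decomposition puts a clique entirely inside one bag — forcing width ≥ 2. The upper and lower bounds meet at 2, so that is the treewidth.

2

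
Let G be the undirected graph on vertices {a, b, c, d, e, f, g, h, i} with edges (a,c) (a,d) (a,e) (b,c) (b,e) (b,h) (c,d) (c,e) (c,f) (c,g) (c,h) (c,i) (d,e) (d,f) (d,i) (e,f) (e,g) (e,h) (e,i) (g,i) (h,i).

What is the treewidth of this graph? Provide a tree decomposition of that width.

Treewidth 3.
Bags: B1 = {c, d, e, f}  B2 = {c, d, e, i}  B3 = {c, e, h, i}  B4 = {a, c, d, e}  B5 = {b, c, e, h}  B6 = {c, e, g, i}
Tree: B1–B2, B2–B3, B2–B4, B3–B5, B3–B6

Each bag holds 4 vertices, so the decomposition has width 3, which upper-bounds the treewidth. For the lower bound, the 4 vertices {c, d, e, f} are pairwise adjacent, and any tree decomposition puts a clique entirely inside one bag — forcing width ≥ 3. Therefore the treewidth is 3.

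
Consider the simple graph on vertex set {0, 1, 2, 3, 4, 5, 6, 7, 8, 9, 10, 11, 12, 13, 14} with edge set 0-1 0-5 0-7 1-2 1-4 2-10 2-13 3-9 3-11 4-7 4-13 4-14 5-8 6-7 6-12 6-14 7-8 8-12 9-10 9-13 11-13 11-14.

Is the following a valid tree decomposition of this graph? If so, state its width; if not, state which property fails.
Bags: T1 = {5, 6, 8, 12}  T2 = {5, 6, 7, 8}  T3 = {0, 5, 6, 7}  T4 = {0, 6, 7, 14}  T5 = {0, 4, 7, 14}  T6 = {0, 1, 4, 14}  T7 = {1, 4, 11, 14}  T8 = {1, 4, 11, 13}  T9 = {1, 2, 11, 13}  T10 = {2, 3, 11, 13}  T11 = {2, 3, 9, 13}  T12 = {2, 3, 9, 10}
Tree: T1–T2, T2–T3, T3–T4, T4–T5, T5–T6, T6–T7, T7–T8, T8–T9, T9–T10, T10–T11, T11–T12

Yes; width 3.

Checking the three conditions: (i) the bags cover all of {0, 1, 2, 3, 4, 5, 6, 7, 8, 9, 10, 11, 12, 13, 14}; (ii) for each edge, some bag contains both endpoints; (iii) the bags containing any fixed vertex form a subtree. All hold, so the decomposition is valid with width 4 − 1 = 3.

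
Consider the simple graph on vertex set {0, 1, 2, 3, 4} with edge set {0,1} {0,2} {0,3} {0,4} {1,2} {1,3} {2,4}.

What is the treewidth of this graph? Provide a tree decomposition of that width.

Treewidth 2.
One such decomposition:
Bags: B1 = {0, 1, 2}  B2 = {0, 2, 4}  B3 = {0, 1, 3}
Tree: B1–B2, B1–B3

Every bag has size at most 3, so the width is 3 − 1 = 2 and tw(G) ≤ 2. Conversely, {0, 1, 2} is a clique of size 3, and the vertices of any clique must share a bag in every tree decomposition; so some bag has ≥ 3 vertices and tw(G) ≥ 2. Hence tw(G) = 2 exactly.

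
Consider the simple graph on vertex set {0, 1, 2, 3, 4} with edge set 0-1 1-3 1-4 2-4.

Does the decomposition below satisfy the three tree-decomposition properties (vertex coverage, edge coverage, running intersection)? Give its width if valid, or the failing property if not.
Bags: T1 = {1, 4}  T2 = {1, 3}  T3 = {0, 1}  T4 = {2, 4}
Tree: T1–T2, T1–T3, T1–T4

Vertex coverage: the bags together contain {0, 1, 2, 3, 4}, the full vertex set. Edge coverage: each edge of G has both endpoints in at least one bag. Running intersection: for every vertex, the bags containing it form a connected subtree. All three properties hold, so this is a valid tree decomposition of width max|bag| − 1 = 1, and hence tw(G) ≤ 1.

Yes; width 1.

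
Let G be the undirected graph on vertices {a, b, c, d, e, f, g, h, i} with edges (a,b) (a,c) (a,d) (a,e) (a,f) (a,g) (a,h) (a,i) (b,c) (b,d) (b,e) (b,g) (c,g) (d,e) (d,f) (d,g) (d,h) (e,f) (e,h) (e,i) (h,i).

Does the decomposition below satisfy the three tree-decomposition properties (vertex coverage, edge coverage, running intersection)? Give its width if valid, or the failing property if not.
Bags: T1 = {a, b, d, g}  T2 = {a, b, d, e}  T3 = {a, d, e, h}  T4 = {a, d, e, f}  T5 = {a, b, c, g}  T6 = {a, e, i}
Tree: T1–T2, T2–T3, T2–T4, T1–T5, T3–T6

No — edge (h,i) lies in no bag.

A tree decomposition must satisfy three properties: every vertex lies in some bag; for every edge, both endpoints lie together in some bag; and for every vertex, the bags containing it form a connected subtree. Here edge (h,i) lies in no bag, so the decomposition is invalid.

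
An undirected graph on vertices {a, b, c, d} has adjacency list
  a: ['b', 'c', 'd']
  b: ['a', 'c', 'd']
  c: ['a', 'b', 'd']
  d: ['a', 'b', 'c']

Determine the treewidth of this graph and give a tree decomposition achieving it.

Treewidth 3.
One optimal decomposition is:
Bags: B1 = {a, b, c, d}
Tree: (single bag)

With just one bag of size 4, the width is 4 − 1 = 3, so tw(G) ≤ 3. Conversely, {a, b, c, d} is a clique of size 4, and the vertices of any clique must share a bag in every tree decomposition; so some bag has ≥ 4 vertices and tw(G) ≥ 3. Hence tw(G) = 3 exactly.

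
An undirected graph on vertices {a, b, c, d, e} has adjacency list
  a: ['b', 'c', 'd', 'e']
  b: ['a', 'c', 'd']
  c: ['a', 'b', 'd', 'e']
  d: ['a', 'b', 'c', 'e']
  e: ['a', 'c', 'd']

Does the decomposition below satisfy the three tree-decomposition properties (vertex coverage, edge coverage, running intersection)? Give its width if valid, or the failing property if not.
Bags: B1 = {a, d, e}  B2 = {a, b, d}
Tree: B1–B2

A tree decomposition must satisfy three properties: every vertex lies in some bag; for every edge, both endpoints lie together in some bag; and for every vertex, the bags containing it form a connected subtree. Here vertex c appears in no bag, so the decomposition is invalid.

No — vertex c appears in no bag.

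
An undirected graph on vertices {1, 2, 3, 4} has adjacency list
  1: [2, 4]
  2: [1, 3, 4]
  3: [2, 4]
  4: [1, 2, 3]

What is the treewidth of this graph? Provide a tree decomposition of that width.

Treewidth 2.
One optimal decomposition is:
Bags: B1 = {1, 2, 4}  B2 = {2, 3, 4}
Tree: B1–B2

The largest bag has 3 vertices, giving width 2; this decomposition certifies tw(G) ≤ 2. On the other hand G contains the 3-clique {1, 2, 4}. A clique must lie in a single bag of any decomposition, so no decomposition can have width below 2. Hence tw(G) = 2 exactly.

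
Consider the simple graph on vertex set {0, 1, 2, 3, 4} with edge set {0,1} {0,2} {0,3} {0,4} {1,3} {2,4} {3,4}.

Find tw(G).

A width-2 tree decomposition is:
Bags: B1 = {0, 2, 4}  B2 = {0, 3, 4}  B3 = {0, 1, 3}
Tree: B1–B2, B2–B3
The largest bag has 3 vertices, giving width 2; this decomposition certifies tw(G) ≤ 2. For the lower bound, the 3 vertices {0, 2, 4} are pairwise adjacent, and any tree decomposition puts a clique entirely inside one bag — forcing width ≥ 2. Hence tw(G) = 2 exactly.

2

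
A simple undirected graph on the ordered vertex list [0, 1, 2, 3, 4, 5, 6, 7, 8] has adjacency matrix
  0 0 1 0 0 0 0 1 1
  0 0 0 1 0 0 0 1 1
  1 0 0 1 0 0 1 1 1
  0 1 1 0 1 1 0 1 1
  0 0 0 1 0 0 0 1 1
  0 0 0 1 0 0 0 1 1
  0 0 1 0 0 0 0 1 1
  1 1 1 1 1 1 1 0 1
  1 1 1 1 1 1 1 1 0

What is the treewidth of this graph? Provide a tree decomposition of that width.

Treewidth 3.
Bags: B1 = {2, 3, 7, 8}  B2 = {3, 4, 7, 8}  B3 = {3, 5, 7, 8}  B4 = {0, 2, 7, 8}  B5 = {2, 6, 7, 8}  B6 = {1, 3, 7, 8}
Tree: B1–B2, B2–B3, B1–B4, B1–B5, B3–B6

Each bag holds 4 vertices, so the decomposition has width 3, which upper-bounds the treewidth. Conversely, {0, 2, 7, 8} is a clique of size 4, and the vertices of any clique must share a bag in every tree decomposition; so some bag has ≥ 4 vertices and tw(G) ≥ 3. Combining the bounds, tw(G) = 3.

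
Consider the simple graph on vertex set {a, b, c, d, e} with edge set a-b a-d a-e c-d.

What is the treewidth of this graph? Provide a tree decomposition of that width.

Each bag holds 2 vertices, so the decomposition has width 1, which upper-bounds the treewidth. Since G has at least one edge (e.g. d–c), it is not an edgeless graph, so tw(G) ≥ 1. Combining the bounds, tw(G) = 1.

Treewidth 1.
Bags: B1 = {c, d}  B2 = {a, d}  B3 = {a, e}  B4 = {a, b}
Tree: B1–B2, B2–B3, B3–B4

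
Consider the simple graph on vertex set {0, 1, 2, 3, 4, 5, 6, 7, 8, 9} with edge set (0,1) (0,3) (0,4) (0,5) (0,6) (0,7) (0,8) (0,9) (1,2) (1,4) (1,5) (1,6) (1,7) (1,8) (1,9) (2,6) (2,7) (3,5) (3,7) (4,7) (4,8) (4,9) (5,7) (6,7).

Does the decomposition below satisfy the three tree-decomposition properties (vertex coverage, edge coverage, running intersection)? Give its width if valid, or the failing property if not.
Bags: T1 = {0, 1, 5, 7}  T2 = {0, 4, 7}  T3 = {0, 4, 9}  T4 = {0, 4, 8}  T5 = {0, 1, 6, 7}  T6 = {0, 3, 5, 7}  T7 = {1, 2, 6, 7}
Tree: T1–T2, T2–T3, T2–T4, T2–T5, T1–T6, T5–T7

A tree decomposition must satisfy three properties: every vertex lies in some bag; for every edge, both endpoints lie together in some bag; and for every vertex, the bags containing it form a connected subtree. Here edge (1,4) lies in no bag, so the decomposition is invalid.

No — edge (1,4) lies in no bag.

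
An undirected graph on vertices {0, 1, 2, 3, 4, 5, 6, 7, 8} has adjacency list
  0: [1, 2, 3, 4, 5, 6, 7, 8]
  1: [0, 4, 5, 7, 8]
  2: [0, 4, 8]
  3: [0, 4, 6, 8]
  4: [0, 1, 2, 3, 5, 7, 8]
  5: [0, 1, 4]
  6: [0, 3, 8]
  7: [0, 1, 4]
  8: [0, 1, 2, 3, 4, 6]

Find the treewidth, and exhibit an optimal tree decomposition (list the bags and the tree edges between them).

The largest bag has 4 vertices, giving width 3; this decomposition certifies tw(G) ≤ 3. Conversely, {0, 1, 4, 8} is a clique of size 4, and the vertices of any clique must share a bag in every tree decomposition; so some bag has ≥ 4 vertices and tw(G) ≥ 3. Combining the bounds, tw(G) = 3.

Treewidth 3.
Bags: B1 = {0, 1, 4, 8}  B2 = {0, 3, 4, 8}  B3 = {0, 3, 6, 8}  B4 = {0, 1, 4, 5}  B5 = {0, 1, 4, 7}  B6 = {0, 2, 4, 8}
Tree: B1–B2, B2–B3, B1–B4, B1–B5, B2–B6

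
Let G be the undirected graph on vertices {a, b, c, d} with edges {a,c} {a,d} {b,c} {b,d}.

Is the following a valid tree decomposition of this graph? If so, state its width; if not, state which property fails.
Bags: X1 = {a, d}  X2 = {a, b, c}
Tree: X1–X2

A tree decomposition must satisfy three properties: every vertex lies in some bag; for every edge, both endpoints lie together in some bag; and for every vertex, the bags containing it form a connected subtree. Here edge (b,d) lies in no bag, so the decomposition is invalid.

No — edge (b,d) lies in no bag.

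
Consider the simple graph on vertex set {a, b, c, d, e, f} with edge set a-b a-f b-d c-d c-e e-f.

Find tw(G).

A width-2 tree decomposition is:
Bags: B1 = {c, d, e}  B2 = {d, e, f}  B3 = {a, d, f}  B4 = {a, b, d}
Tree: B1–B2, B2–B3, B3–B4
Each bag holds 3 vertices, so the decomposition has width 2, which upper-bounds the treewidth. Since d–c–e–f–a–b–d is a cycle in G, G is not acyclic. Forests are exactly the graphs of treewidth ≤ 1, so tw(G) ≥ 2. Hence tw(G) = 2 exactly.

2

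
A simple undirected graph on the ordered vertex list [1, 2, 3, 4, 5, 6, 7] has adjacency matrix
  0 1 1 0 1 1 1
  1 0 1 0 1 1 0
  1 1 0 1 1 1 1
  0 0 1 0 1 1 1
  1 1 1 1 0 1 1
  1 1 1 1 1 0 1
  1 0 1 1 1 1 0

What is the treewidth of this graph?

A width-4 tree decomposition is:
Bags: B1 = {1, 3, 5, 6, 7}  B2 = {1, 2, 3, 5, 6}  B3 = {3, 4, 5, 6, 7}
Tree: B1–B2, B1–B3
Each bag holds 5 vertices, so the decomposition has width 4, which upper-bounds the treewidth. Conversely, {1, 2, 3, 5, 6} is a clique of size 5, and the vertices of any clique must share a bag in every tree decomposition; so some bag has ≥ 5 vertices and tw(G) ≥ 4. Therefore the treewidth is 4.

4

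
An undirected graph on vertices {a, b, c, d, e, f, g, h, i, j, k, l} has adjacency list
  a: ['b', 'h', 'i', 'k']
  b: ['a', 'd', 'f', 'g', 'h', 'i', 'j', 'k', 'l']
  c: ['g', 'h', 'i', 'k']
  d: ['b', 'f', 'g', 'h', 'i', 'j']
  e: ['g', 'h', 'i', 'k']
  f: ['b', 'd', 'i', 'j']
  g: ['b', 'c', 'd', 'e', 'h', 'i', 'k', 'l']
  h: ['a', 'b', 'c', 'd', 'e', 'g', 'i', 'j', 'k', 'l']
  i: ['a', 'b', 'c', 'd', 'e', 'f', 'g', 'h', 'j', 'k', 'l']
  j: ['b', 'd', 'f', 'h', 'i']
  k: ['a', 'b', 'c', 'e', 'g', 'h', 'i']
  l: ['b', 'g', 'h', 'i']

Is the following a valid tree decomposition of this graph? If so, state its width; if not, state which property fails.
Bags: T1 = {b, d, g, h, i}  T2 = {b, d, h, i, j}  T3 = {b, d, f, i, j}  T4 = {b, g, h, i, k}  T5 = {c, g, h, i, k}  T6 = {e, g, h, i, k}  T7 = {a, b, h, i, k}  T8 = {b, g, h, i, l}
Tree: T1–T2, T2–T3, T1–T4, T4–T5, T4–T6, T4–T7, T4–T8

Vertex coverage: the bags together contain {a, b, c, d, e, f, g, h, i, j, k, l}, the full vertex set. Edge coverage: each edge of G has both endpoints in at least one bag. Running intersection: for every vertex, the bags containing it form a connected subtree. All three properties hold, so this is a valid tree decomposition of width max|bag| − 1 = 4, and hence tw(G) ≤ 4.

Yes; width 4.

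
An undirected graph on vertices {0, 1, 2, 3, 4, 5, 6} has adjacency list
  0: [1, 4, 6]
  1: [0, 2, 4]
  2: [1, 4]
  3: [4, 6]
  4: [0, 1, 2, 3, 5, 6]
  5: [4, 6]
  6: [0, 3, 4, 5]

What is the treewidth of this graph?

A width-2 tree decomposition is:
Bags: B1 = {3, 4, 6}  B2 = {0, 4, 6}  B3 = {0, 1, 4}  B4 = {4, 5, 6}  B5 = {1, 2, 4}
Tree: B1–B2, B2–B3, B1–B4, B3–B5
The largest bag has 3 vertices, giving width 2; this decomposition certifies tw(G) ≤ 2. On the other hand G contains the 3-clique {0, 1, 4}. A clique must lie in a single bag of any decomposition, so no decomposition can have width below 2. Therefore the treewidth is 2.

2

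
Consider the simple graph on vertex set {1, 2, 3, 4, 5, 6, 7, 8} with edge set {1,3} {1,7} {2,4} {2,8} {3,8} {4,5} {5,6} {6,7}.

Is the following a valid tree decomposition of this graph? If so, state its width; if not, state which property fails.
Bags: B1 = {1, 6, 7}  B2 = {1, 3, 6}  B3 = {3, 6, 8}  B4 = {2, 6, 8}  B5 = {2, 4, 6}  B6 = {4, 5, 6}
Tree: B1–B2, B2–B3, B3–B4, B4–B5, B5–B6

Yes; width 2.

Every vertex of G appears in some bag (union = {1, 2, 3, 4, 5, 6, 7, 8}); every edge is covered by a bag; and for each vertex v the set of bags containing v is connected in the bag tree. The decomposition is therefore valid. The largest bag has 3 vertices, so the width is 2.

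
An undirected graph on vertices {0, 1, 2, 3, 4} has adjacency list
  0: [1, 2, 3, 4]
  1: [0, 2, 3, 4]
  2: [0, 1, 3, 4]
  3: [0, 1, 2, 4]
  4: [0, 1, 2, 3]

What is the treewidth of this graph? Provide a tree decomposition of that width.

With just one bag of size 5, the width is 5 − 1 = 4, so tw(G) ≤ 4. Conversely, {0, 1, 2, 3, 4} is a clique of size 5, and the vertices of any clique must share a bag in every tree decomposition; so some bag has ≥ 5 vertices and tw(G) ≥ 4. Combining the bounds, tw(G) = 4.

Treewidth 4.
Bags: B1 = {0, 1, 2, 3, 4}
Tree: (single bag)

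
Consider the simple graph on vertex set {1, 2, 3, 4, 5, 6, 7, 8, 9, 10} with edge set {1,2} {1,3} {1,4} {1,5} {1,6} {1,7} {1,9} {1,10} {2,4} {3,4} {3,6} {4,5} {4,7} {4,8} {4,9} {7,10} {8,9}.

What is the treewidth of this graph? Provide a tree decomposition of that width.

Treewidth 2.
One optimal decomposition is:
Bags: B1 = {4, 8, 9}  B2 = {1, 4, 9}  B3 = {1, 4, 7}  B4 = {1, 2, 4}  B5 = {1, 3, 4}  B6 = {1, 7, 10}  B7 = {1, 4, 5}  B8 = {1, 3, 6}
Tree: B1–B2, B2–B3, B3–B4, B2–B5, B3–B6, B2–B7, B5–B8

The largest bag has 3 vertices, giving width 2; this decomposition certifies tw(G) ≤ 2. On the other hand G contains the 3-clique {4, 8, 9}. A clique must lie in a single bag of any decomposition, so no decomposition can have width below 2. The upper and lower bounds meet at 2, so that is the treewidth.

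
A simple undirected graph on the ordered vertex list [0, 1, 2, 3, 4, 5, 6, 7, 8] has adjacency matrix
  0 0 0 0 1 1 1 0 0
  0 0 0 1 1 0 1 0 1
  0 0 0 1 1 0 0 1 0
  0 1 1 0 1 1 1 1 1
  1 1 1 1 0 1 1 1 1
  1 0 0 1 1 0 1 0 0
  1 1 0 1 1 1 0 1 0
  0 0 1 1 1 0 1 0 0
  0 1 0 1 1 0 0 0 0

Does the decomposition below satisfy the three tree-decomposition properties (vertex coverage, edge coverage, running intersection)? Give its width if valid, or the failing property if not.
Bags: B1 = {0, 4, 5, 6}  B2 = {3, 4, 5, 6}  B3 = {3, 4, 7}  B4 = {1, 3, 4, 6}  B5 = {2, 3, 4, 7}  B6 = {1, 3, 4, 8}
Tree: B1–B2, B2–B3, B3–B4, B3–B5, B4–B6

A tree decomposition must satisfy three properties: every vertex lies in some bag; for every edge, both endpoints lie together in some bag; and for every vertex, the bags containing it form a connected subtree. Here edge (6,7) lies in no bag, so the decomposition is invalid.

No — edge (6,7) lies in no bag.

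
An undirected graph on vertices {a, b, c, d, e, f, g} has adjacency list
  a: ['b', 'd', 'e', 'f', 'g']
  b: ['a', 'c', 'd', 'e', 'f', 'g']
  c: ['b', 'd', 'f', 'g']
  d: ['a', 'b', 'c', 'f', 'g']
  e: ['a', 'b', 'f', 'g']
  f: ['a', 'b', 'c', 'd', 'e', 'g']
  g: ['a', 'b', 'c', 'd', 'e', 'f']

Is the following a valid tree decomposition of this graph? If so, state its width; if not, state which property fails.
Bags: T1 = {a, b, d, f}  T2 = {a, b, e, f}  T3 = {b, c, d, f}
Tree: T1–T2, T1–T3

No — vertex g appears in no bag.

A tree decomposition must satisfy three properties: every vertex lies in some bag; for every edge, both endpoints lie together in some bag; and for every vertex, the bags containing it form a connected subtree. Here vertex g appears in no bag, so the decomposition is invalid.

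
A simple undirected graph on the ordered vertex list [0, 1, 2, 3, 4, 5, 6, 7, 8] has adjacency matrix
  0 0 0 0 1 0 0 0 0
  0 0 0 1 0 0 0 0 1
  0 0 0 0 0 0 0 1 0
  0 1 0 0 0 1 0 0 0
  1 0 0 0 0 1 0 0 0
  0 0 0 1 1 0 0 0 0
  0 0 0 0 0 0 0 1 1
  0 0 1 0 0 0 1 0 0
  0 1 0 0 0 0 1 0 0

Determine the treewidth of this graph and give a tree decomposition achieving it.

Every bag has size at most 2, so the width is 2 − 1 = 1 and tw(G) ≤ 1. Since G has at least one edge (e.g. 0–4), it is not an edgeless graph, so tw(G) ≥ 1. Combining the bounds, tw(G) = 1.

Treewidth 1.
One such decomposition:
Bags: B1 = {0, 4}  B2 = {4, 5}  B3 = {3, 5}  B4 = {1, 3}  B5 = {1, 8}  B6 = {6, 8}  B7 = {6, 7}  B8 = {2, 7}
Tree: B1–B2, B2–B3, B3–B4, B4–B5, B5–B6, B6–B7, B7–B8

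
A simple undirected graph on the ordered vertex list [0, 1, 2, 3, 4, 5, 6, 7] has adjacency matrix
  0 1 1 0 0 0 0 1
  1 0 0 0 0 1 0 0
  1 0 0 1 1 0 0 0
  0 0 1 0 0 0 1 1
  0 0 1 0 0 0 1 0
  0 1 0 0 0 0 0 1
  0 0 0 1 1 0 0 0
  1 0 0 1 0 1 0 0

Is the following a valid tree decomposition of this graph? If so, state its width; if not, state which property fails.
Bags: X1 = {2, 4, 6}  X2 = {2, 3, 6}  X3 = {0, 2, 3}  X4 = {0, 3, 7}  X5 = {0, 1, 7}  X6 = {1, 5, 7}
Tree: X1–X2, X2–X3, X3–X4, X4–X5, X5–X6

Vertex coverage: the bags together contain {0, 1, 2, 3, 4, 5, 6, 7}, the full vertex set. Edge coverage: each edge of G has both endpoints in at least one bag. Running intersection: for every vertex, the bags containing it form a connected subtree. All three properties hold, so this is a valid tree decomposition of width max|bag| − 1 = 2, and hence tw(G) ≤ 2.

Yes; width 2.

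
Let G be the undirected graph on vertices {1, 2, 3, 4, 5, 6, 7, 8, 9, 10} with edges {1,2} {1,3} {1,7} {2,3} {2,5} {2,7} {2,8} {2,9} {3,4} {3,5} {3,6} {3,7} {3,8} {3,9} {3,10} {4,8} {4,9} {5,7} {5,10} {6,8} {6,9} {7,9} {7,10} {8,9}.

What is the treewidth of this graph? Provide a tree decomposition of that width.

Treewidth 3.
Bags: B1 = {2, 3, 7, 9}  B2 = {2, 3, 8, 9}  B3 = {2, 3, 5, 7}  B4 = {1, 2, 3, 7}  B5 = {3, 4, 8, 9}  B6 = {3, 5, 7, 10}  B7 = {3, 6, 8, 9}
Tree: B1–B2, B1–B3, B1–B4, B2–B5, B3–B6, B5–B7

Each bag holds 4 vertices, so the decomposition has width 3, which upper-bounds the treewidth. Conversely, {2, 3, 8, 9} is a clique of size 4, and the vertices of any clique must share a bag in every tree decomposition; so some bag has ≥ 4 vertices and tw(G) ≥ 3. Therefore the treewidth is 3.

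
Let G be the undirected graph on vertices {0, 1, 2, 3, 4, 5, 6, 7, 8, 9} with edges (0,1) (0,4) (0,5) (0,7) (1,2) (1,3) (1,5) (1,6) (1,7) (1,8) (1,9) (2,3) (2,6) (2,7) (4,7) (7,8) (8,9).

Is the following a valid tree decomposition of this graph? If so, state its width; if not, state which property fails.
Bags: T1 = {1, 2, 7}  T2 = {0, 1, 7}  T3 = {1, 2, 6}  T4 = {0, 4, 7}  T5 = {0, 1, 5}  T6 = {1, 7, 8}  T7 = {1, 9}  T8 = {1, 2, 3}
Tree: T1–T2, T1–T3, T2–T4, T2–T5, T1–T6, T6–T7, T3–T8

A tree decomposition must satisfy three properties: every vertex lies in some bag; for every edge, both endpoints lie together in some bag; and for every vertex, the bags containing it form a connected subtree. Here edge (8,9) lies in no bag, so the decomposition is invalid.

No — edge (8,9) lies in no bag.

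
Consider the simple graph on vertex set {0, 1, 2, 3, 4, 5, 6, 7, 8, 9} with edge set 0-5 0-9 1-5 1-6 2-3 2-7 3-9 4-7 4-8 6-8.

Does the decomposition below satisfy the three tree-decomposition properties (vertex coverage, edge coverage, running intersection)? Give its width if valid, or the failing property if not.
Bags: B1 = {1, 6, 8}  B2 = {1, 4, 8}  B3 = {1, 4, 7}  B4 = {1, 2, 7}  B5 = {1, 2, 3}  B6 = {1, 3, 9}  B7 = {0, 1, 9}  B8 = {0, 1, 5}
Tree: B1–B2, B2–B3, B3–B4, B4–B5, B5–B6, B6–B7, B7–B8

Every vertex of G appears in some bag (union = {0, 1, 2, 3, 4, 5, 6, 7, 8, 9}); every edge is covered by a bag; and for each vertex v the set of bags containing v is connected in the bag tree. The decomposition is therefore valid. The largest bag has 3 vertices, so the width is 2.

Yes; width 2.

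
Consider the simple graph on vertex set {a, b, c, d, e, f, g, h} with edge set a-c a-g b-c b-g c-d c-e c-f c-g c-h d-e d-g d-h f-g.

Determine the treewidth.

A width-2 tree decomposition is:
Bags: B1 = {b, c, g}  B2 = {c, d, g}  B3 = {a, c, g}  B4 = {c, d, e}  B5 = {c, f, g}  B6 = {c, d, h}
Tree: B1–B2, B2–B3, B2–B4, B2–B5, B2–B6
Each bag holds 3 vertices, so the decomposition has width 2, which upper-bounds the treewidth. On the other hand G contains the 3-clique {c, d, g}. A clique must lie in a single bag of any decomposition, so no decomposition can have width below 2. Therefore the treewidth is 2.

2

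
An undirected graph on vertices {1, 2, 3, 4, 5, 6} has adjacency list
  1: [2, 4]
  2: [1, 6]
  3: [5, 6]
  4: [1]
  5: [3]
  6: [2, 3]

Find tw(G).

1

A width-1 tree decomposition is:
Bags: B1 = {1, 4}  B2 = {1, 2}  B3 = {2, 6}  B4 = {3, 6}  B5 = {3, 5}
Tree: B1–B2, B2–B3, B3–B4, B4–B5
Every bag has size at most 2, so the width is 2 − 1 = 1 and tw(G) ≤ 1. Any graph with an edge has treewidth ≥ 1, and G has the edge 4–1. Therefore the treewidth is 1.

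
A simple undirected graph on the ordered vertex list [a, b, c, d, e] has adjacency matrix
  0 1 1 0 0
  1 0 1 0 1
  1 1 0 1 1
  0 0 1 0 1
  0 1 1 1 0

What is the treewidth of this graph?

A width-2 tree decomposition is:
Bags: B1 = {b, c, e}  B2 = {c, d, e}  B3 = {a, b, c}
Tree: B1–B2, B1–B3
The largest bag has 3 vertices, giving width 2; this decomposition certifies tw(G) ≤ 2. For the lower bound, the 3 vertices {c, d, e} are pairwise adjacent, and any tree decomposition puts a clique entirely inside one bag — forcing width ≥ 2. The upper and lower bounds meet at 2, so that is the treewidth.

2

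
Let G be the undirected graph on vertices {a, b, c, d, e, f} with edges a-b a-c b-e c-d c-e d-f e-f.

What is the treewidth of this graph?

A width-2 tree decomposition is:
Bags: B1 = {a, b, c}  B2 = {b, c, e}  B3 = {c, d, e}  B4 = {d, e, f}
Tree: B1–B2, B2–B3, B3–B4
The largest bag has 3 vertices, giving width 2; this decomposition certifies tw(G) ≤ 2. For the lower bound, G contains the cycle a–b–e–c–a, so G is not a forest; only forests have treewidth ≤ 1, hence tw(G) ≥ 2. Therefore the treewidth is 2.

2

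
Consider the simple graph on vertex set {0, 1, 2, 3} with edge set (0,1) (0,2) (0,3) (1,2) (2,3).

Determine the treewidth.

2

A width-2 tree decomposition is:
Bags: B1 = {0, 1, 2}  B2 = {0, 2, 3}
Tree: B1–B2
The largest bag has 3 vertices, giving width 2; this decomposition certifies tw(G) ≤ 2. On the other hand G contains the 3-clique {0, 1, 2}. A clique must lie in a single bag of any decomposition, so no decomposition can have width below 2. The upper and lower bounds meet at 2, so that is the treewidth.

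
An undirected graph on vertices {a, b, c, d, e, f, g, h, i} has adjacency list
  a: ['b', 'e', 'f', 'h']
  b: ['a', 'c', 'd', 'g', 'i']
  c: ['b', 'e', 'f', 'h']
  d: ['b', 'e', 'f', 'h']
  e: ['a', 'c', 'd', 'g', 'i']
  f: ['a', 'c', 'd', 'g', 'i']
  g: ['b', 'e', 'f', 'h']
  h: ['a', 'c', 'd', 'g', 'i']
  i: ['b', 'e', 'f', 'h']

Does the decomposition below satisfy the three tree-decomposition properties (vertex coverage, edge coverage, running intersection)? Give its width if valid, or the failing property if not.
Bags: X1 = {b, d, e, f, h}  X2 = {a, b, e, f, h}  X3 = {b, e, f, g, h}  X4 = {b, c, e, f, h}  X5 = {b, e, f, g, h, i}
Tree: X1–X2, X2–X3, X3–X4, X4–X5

A tree decomposition must satisfy three properties: every vertex lies in some bag; for every edge, both endpoints lie together in some bag; and for every vertex, the bags containing it form a connected subtree. Here bags containing vertex g are not connected in the tree, so the decomposition is invalid.

No — bags containing vertex g are not connected in the tree.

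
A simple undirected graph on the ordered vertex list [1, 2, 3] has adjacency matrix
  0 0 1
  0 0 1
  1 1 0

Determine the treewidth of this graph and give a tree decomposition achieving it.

Treewidth 1.
One such decomposition:
Bags: B1 = {2, 3}  B2 = {1, 3}
Tree: B1–B2

Each bag holds 2 vertices, so the decomposition has width 1, which upper-bounds the treewidth. Any graph with an edge has treewidth ≥ 1, and G has the edge 3–2. The upper and lower bounds meet at 1, so that is the treewidth.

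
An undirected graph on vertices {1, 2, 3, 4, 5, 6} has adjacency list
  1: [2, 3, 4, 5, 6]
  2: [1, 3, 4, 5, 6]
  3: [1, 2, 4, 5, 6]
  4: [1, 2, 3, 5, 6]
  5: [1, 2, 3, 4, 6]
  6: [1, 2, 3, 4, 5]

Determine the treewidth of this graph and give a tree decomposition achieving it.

Treewidth 5.
One such decomposition:
Bags: B1 = {1, 2, 3, 4, 5, 6}
Tree: (single bag)

A single bag containing all 6 vertices is trivially a valid decomposition of width 5. Conversely, {1, 2, 3, 4, 5, 6} is a clique of size 6, and the vertices of any clique must share a bag in every tree decomposition; so some bag has ≥ 6 vertices and tw(G) ≥ 5. Combining the bounds, tw(G) = 5.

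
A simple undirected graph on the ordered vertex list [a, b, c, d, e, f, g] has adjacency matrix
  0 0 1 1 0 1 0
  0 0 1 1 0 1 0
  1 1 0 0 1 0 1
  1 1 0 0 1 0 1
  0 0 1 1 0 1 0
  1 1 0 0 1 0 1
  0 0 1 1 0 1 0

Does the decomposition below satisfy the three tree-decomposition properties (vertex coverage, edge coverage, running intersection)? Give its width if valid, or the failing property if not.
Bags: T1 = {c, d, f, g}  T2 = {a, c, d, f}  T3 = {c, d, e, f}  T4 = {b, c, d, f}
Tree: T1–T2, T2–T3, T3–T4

Vertex coverage: the bags together contain {a, b, c, d, e, f, g}, the full vertex set. Edge coverage: each edge of G has both endpoints in at least one bag. Running intersection: for every vertex, the bags containing it form a connected subtree. All three properties hold, so this is a valid tree decomposition of width max|bag| − 1 = 3, and hence tw(G) ≤ 3.

Yes; width 3.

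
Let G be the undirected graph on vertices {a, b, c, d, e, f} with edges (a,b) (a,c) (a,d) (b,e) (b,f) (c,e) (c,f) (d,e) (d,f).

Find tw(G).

3

A width-3 tree decomposition is:
Bags: B1 = {a, c, e, f}  B2 = {a, d, e, f}  B3 = {a, b, e, f}
Tree: B1–B2, B2–B3
Each bag holds 4 vertices, so the decomposition has width 3, which upper-bounds the treewidth. For the lower bound: the 4 vertex sets {c,f}, {a,d}, {e}, {b} are disjoint, each induces a connected subgraph, and every pair is joined by at least one edge of G. Contracting each set to a single vertex therefore yields K_{4} as a minor, and since treewidth is minor-monotone, tw(G) ≥ tw(K_{4}) = 3. The upper and lower bounds meet at 3, so that is the treewidth.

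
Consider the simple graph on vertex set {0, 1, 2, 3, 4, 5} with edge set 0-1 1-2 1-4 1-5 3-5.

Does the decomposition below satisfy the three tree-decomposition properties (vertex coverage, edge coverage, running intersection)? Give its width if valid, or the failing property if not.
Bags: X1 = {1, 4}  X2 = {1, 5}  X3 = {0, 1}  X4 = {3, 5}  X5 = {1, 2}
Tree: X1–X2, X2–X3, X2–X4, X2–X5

Checking the three conditions: (i) the bags cover all of {0, 1, 2, 3, 4, 5}; (ii) for each edge, some bag contains both endpoints; (iii) the bags containing any fixed vertex form a subtree. All hold, so the decomposition is valid with width 2 − 1 = 1.

Yes; width 1.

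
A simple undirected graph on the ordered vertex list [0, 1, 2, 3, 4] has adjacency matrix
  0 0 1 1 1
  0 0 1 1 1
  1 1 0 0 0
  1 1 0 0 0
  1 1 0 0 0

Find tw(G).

2

A width-2 tree decomposition is:
Bags: B1 = {0, 1, 2}  B2 = {0, 1, 3}  B3 = {0, 1, 4}
Tree: B1–B2, B2–B3
Each bag holds 3 vertices, so the decomposition has width 2, which upper-bounds the treewidth. For the lower bound, G contains the cycle 1–2–0–3–1, so G is not a forest; only forests have treewidth ≤ 1, hence tw(G) ≥ 2. Hence tw(G) = 2 exactly.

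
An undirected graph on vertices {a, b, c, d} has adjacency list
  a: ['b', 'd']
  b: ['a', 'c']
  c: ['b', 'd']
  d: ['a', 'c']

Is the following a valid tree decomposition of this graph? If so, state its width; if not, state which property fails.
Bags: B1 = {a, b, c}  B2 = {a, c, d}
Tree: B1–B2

Yes; width 2.

Vertex coverage: the bags together contain {a, b, c, d}, the full vertex set. Edge coverage: each edge of G has both endpoints in at least one bag. Running intersection: for every vertex, the bags containing it form a connected subtree. All three properties hold, so this is a valid tree decomposition of width max|bag| − 1 = 2, and hence tw(G) ≤ 2.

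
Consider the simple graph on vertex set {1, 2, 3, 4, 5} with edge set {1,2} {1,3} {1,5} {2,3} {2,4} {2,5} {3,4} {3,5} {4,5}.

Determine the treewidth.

3

A width-3 tree decomposition is:
Bags: B1 = {1, 2, 3, 5}  B2 = {2, 3, 4, 5}
Tree: B1–B2
The largest bag has 4 vertices, giving width 3; this decomposition certifies tw(G) ≤ 3. For the lower bound, the 4 vertices {1, 2, 3, 5} are pairwise adjacent, and any tree decomposition puts a clique entirely inside one bag — forcing width ≥ 3. Combining the bounds, tw(G) = 3.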